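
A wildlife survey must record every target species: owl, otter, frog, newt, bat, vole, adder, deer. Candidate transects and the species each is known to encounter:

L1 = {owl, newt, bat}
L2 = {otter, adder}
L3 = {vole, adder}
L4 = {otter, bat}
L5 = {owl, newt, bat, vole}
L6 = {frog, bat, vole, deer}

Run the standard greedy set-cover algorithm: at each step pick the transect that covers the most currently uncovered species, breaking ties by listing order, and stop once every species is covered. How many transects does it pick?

Pick 1: L5 covers 4 new species (owl, newt, bat, vole).
Pick 2: L2 covers 2 new species (otter, adder).
Pick 3: L6 covers 2 new species (frog, deer).
Greedy uses 3 transects.

3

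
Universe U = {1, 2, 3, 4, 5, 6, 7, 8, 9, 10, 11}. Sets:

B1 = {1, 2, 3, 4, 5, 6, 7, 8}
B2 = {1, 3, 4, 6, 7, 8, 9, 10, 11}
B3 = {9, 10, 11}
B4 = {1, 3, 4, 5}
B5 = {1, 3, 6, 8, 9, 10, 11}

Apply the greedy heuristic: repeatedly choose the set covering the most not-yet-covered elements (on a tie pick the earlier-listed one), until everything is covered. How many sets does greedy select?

Pick 1: B2 covers 9 new elements (1, 3, 4, 6, 7, 8, 9, 10, 11).
Pick 2: B1 covers 2 new elements (2, 5).
Greedy uses 2 sets.

2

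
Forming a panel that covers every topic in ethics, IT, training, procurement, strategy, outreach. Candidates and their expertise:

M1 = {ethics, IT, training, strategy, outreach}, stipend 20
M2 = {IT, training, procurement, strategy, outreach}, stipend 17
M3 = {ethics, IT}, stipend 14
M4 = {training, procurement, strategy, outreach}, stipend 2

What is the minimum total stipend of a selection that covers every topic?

16

M3, M4 cover every topic at stipend 14 + 2 = 16.
Any cover uses at least 2 members; among all covering selections none totals below 16.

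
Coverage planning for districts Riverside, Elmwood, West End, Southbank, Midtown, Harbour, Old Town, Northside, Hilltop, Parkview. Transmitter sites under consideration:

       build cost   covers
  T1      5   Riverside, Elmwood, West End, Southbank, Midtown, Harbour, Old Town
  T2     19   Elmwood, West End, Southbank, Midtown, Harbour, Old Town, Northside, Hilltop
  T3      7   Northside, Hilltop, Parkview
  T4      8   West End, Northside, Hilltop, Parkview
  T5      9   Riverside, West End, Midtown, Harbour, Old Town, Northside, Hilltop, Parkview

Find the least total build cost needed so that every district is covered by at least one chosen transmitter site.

T1, T3 cover every district at build cost 5 + 7 = 12.
Any cover uses at least 2 transmitter sites; among all covering selections none totals below 12.

12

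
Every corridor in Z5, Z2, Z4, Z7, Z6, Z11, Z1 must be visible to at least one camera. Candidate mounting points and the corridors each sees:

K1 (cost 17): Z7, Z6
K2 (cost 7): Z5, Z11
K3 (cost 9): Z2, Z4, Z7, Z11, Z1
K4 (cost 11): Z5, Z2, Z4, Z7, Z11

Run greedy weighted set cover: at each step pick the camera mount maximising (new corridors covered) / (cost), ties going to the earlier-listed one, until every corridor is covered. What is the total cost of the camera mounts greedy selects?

33

Pick 1: K3 adds 5 new (Z2, Z4, Z7, Z11, Z1) at cost 9 (ratio 5/9).
Pick 2: K2 adds 1 new (Z5) at cost 7 (ratio 1/7).
Pick 3: K1 adds 1 new (Z6) at cost 17 (ratio 1/17).
Greedy total cost: 9 + 7 + 17 = 33.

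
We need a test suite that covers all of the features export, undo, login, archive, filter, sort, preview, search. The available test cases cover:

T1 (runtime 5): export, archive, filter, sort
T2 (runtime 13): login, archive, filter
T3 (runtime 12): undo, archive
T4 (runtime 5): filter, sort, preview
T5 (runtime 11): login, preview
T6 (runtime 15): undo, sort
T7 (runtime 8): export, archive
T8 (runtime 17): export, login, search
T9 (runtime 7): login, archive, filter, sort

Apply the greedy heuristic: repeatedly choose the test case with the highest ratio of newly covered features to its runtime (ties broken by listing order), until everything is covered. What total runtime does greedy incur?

46

Pick 1: T1 adds 4 new (export, archive, filter, sort) at runtime 5 (ratio 4/5).
Pick 2: T4 adds 1 new (preview) at runtime 5 (ratio 1/5).
Pick 3: T9 adds 1 new (login) at runtime 7 (ratio 1/7).
Pick 4: T3 adds 1 new (undo) at runtime 12 (ratio 1/12).
Pick 5: T8 adds 1 new (search) at runtime 17 (ratio 1/17).
Greedy total runtime: 5 + 5 + 7 + 12 + 17 = 46. (The true optimum is 34, so greedy overshoots here.)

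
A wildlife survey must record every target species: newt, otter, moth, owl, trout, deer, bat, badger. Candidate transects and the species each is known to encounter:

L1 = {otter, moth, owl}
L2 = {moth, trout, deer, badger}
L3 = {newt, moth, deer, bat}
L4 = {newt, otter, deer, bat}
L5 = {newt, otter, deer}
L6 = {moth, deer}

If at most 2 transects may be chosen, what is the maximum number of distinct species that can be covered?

Choosing L2, L4 covers {newt, otter, moth, trout, deer, bat, badger} — 7 species.
No choice of 2 transects does better; here owl is left uncovered.

7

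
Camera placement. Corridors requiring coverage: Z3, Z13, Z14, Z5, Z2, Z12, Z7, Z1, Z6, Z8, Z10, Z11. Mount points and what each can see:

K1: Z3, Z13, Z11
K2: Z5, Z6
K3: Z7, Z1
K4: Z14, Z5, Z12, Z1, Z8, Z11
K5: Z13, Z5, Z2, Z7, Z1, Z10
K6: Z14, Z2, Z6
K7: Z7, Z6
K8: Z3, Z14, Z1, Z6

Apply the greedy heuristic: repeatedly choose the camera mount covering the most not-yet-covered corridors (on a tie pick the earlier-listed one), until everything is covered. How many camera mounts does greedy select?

Pick 1: K4 covers 6 new corridors (Z14, Z5, Z12, Z1, Z8, Z11).
Pick 2: K5 covers 4 new corridors (Z13, Z2, Z7, Z10).
Pick 3: K8 covers 2 new corridors (Z3, Z6).
Greedy uses 3 camera mounts.

3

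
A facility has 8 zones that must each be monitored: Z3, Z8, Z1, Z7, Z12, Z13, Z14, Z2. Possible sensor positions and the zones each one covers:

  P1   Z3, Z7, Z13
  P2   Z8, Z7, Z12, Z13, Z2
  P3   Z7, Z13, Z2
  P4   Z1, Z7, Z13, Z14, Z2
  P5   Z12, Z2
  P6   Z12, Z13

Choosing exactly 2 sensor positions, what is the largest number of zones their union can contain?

Choosing P2, P4 covers {Z8, Z1, Z7, Z12, Z13, Z14, Z2} — 7 zones.
No choice of 2 sensor positions does better; here Z3 is left uncovered.

7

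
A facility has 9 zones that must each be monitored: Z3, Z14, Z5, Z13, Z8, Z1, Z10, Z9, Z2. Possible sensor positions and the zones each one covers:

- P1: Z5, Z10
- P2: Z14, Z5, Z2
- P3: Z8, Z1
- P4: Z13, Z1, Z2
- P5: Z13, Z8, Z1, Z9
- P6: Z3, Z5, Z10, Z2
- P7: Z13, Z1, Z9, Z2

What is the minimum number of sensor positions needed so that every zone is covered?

3

P2, P5, P6 together cover {Z3, Z14, Z5, Z13, Z8, Z1, Z10, Z9, Z2} — every zone.
No 2 of the 7 sensor positions cover everything (all 21 pairs fall short), so 3 is minimum.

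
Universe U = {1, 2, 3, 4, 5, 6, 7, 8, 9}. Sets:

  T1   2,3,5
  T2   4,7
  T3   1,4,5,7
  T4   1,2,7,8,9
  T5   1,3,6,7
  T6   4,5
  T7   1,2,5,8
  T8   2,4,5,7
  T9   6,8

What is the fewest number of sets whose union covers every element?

3

T3, T4, T5 together cover {1, 2, 3, 4, 5, 6, 7, 8, 9} — every element.
No 2 of the 9 sets cover everything (all 36 pairs fall short), so 3 is minimum.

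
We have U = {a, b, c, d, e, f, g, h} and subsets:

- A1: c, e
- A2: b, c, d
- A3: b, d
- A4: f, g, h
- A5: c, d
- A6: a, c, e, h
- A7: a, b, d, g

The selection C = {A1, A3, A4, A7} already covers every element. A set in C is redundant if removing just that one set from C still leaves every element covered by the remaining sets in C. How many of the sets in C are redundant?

1

Drop A1: c, e uncovered — not redundant.
Drop A3: the rest still cover every element — redundant.
Drop A4: f, h uncovered — not redundant.
Drop A7: a uncovered — not redundant.
1 redundant: A3.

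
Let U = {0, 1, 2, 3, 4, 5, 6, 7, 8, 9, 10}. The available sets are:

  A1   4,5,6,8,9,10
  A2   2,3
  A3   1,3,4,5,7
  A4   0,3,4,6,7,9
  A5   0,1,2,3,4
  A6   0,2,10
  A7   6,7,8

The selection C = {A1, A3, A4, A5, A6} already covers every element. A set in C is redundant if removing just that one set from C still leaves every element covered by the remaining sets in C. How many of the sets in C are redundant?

Drop A1: 8 uncovered — not redundant.
Drop A3: the rest still cover every element — redundant.
Drop A4: the rest still cover every element — redundant.
Drop A5: the rest still cover every element — redundant.
Drop A6: the rest still cover every element — redundant.
4 redundant: A3, A4, A5, A6.

4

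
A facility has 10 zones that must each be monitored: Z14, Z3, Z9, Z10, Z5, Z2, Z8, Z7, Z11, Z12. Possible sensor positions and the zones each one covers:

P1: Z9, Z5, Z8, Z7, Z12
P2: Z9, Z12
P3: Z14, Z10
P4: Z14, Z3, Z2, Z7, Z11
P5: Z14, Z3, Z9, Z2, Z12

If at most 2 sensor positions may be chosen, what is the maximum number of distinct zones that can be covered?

Choosing P1, P4 covers {Z14, Z3, Z9, Z5, Z2, Z8, Z7, Z11, Z12} — 9 zones.
No choice of 2 sensor positions does better; here Z10 is left uncovered.

9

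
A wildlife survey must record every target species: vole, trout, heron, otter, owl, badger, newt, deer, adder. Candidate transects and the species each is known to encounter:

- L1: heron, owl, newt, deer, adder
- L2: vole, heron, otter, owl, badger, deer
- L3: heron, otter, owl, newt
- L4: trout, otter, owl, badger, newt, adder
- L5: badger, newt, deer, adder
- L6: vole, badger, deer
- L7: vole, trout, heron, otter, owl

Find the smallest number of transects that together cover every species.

L2, L4 together cover {vole, trout, heron, otter, owl, badger, newt, deer, adder} — every species.
No single transect contains all 9 species, so 2 is optimal.

2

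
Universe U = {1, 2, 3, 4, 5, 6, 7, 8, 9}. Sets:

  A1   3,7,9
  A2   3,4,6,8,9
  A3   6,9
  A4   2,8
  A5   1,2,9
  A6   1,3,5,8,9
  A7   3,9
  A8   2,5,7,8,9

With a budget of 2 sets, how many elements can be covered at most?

Choosing A2, A8 covers {2, 3, 4, 5, 6, 7, 8, 9} — 8 elements.
No choice of 2 sets does better; here 1 is left uncovered.

8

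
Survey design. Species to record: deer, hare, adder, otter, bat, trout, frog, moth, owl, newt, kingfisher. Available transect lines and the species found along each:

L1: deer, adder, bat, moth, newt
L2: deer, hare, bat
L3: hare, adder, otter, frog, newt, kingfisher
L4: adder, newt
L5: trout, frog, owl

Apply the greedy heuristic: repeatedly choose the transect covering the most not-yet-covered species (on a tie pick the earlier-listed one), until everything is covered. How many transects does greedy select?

3

Pick 1: L3 covers 6 new species (hare, adder, otter, frog, newt, kingfisher).
Pick 2: L1 covers 3 new species (deer, bat, moth).
Pick 3: L5 covers 2 new species (trout, owl).
Greedy uses 3 transects.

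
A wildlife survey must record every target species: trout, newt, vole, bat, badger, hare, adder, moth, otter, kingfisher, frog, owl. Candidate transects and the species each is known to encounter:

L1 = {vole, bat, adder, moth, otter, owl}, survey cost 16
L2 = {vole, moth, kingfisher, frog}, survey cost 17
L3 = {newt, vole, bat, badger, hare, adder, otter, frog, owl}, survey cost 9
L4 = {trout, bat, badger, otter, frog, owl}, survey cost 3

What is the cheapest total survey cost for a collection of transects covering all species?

L2, L3, L4 cover every species at survey cost 17 + 9 + 3 = 29.
Any cover uses at least 3 transects; among all covering selections none totals below 29.

29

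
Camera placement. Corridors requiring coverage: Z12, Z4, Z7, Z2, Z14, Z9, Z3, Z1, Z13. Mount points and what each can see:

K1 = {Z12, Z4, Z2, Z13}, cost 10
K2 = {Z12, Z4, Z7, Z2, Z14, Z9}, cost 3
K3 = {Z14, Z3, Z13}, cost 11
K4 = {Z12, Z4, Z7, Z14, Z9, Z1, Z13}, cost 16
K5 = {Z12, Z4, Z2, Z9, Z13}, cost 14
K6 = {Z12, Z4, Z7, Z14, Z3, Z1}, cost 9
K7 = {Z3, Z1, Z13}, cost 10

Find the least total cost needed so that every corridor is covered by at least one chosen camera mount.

K2, K7 cover every corridor at cost 3 + 10 = 13.
Any cover uses at least 2 camera mounts; among all covering selections none totals below 13.

13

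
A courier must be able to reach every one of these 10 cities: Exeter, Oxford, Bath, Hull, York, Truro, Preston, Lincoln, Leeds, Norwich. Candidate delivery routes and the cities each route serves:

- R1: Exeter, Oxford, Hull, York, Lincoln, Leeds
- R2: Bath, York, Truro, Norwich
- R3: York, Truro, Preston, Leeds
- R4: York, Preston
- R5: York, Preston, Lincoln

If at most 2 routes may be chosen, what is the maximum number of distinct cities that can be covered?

9

Choosing R1, R2 covers {Exeter, Oxford, Bath, Hull, York, Truro, Lincoln, Leeds, Norwich} — 9 cities.
No choice of 2 routes does better; here Preston is left uncovered.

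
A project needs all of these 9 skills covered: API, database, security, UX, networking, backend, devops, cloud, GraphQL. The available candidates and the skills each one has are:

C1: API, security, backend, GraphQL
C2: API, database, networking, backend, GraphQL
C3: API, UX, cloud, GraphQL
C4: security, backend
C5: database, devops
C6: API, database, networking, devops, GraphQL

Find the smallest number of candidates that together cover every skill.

3

C1, C3, C6 together cover {API, database, security, UX, networking, backend, devops, cloud, GraphQL} — every skill.
No 2 of the 6 candidates cover everything (all 15 pairs fall short), so 3 is minimum.
Greedy (largest uncovered first) would take C2, C3, C1, C5 — 4 candidates — but 3 suffice.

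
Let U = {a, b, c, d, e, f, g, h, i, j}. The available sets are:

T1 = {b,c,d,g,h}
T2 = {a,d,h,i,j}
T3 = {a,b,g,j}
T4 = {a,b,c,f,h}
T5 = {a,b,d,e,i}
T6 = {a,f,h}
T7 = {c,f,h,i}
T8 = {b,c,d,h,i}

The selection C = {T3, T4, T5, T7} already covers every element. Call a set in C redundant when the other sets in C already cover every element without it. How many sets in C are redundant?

Drop T3: g, j uncovered — not redundant.
Drop T4: the rest still cover every element — redundant.
Drop T5: d, e uncovered — not redundant.
Drop T7: the rest still cover every element — redundant.
2 redundant: T4, T7.

2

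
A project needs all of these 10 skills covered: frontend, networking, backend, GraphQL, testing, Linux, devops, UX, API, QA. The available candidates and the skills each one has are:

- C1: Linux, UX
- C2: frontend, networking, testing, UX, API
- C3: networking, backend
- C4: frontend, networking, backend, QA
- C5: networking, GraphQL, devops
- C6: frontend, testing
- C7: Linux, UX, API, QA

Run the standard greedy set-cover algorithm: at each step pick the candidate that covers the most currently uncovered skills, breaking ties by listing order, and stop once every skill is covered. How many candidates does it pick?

4

Pick 1: C2 covers 5 new skills (frontend, networking, testing, UX, API).
Pick 2: C4 covers 2 new skills (backend, QA).
Pick 3: C5 covers 2 new skills (GraphQL, devops).
Pick 4: C1 covers 1 new skills (Linux).
Greedy uses 4 candidates.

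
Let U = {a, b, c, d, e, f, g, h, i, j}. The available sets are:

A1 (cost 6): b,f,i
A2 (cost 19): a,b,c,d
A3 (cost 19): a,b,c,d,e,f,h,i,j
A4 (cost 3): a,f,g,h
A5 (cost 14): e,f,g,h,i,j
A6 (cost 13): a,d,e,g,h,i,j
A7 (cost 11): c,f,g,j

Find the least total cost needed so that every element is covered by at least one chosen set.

22

A3, A4 cover every element at cost 19 + 3 = 22.
Any cover uses at least 2 sets; among all covering selections none totals below 22.
Greedy by coverage-per-cost would pick A4, A1, A6, A7 for 33 — worse than the optimum 22.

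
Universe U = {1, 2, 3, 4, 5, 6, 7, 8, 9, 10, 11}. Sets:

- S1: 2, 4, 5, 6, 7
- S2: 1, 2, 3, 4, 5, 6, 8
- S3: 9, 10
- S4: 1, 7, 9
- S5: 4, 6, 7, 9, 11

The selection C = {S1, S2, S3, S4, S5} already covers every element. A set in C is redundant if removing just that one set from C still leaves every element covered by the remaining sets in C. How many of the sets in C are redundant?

Drop S1: the rest still cover every element — redundant.
Drop S2: 3, 8 uncovered — not redundant.
Drop S3: 10 uncovered — not redundant.
Drop S4: the rest still cover every element — redundant.
Drop S5: 11 uncovered — not redundant.
2 redundant: S1, S4.

2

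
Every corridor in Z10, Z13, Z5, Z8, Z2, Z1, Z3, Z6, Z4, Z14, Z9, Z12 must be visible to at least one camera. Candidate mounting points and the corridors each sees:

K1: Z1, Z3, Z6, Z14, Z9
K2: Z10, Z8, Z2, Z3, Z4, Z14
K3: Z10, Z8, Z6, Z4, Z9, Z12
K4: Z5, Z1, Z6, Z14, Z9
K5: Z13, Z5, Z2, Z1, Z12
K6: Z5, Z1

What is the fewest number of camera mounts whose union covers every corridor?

K1, K2, K5 together cover {Z10, Z13, Z5, Z8, Z2, Z1, Z3, Z6, Z4, Z14, Z9, Z12} — every corridor.
No 2 of the 6 camera mounts cover everything (all 15 pairs fall short), so 3 is minimum.

3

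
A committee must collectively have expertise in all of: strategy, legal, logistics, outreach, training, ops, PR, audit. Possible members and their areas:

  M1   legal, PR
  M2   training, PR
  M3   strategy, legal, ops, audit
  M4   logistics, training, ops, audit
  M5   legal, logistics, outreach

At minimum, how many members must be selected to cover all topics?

M2, M3, M5 together cover {strategy, legal, logistics, outreach, training, ops, PR, audit} — every topic.
No 2 of the 5 members cover everything (all 10 pairs fall short), so 3 is minimum.

3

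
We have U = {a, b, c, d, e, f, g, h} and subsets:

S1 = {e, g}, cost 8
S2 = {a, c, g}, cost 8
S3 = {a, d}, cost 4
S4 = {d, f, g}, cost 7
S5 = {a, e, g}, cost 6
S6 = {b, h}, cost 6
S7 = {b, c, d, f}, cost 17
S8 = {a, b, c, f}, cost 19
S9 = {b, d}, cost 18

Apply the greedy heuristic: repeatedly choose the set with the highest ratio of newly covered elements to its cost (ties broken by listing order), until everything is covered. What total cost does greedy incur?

31

Pick 1: S3 adds 2 new (a, d) at cost 4 (ratio 2/4).
Pick 2: S5 adds 2 new (e, g) at cost 6 (ratio 2/6).
Pick 3: S6 adds 2 new (b, h) at cost 6 (ratio 2/6).
Pick 4: S4 adds 1 new (f) at cost 7 (ratio 1/7).
Pick 5: S2 adds 1 new (c) at cost 8 (ratio 1/8).
Greedy total cost: 4 + 6 + 6 + 7 + 8 = 31. (The true optimum is 27, so greedy overshoots here.)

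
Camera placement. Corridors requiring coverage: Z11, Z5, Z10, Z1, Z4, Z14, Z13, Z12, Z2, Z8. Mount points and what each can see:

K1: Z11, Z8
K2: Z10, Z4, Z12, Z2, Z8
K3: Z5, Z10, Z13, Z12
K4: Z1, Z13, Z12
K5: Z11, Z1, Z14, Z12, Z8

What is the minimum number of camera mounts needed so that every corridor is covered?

K2, K3, K5 together cover {Z11, Z5, Z10, Z1, Z4, Z14, Z13, Z12, Z2, Z8} — every corridor.
No 2 of the 5 camera mounts cover everything (all 10 pairs fall short), so 3 is minimum.

3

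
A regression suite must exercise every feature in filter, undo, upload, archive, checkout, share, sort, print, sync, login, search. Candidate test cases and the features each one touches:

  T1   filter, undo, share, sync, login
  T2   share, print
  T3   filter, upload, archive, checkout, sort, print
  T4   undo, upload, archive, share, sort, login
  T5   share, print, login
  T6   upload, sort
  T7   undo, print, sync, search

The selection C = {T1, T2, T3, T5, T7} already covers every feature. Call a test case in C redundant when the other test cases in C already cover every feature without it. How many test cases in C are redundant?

3

Drop T1: the rest still cover every feature — redundant.
Drop T2: the rest still cover every feature — redundant.
Drop T3: upload, archive, checkout, sort uncovered — not redundant.
Drop T5: the rest still cover every feature — redundant.
Drop T7: search uncovered — not redundant.
3 redundant: T1, T2, T5.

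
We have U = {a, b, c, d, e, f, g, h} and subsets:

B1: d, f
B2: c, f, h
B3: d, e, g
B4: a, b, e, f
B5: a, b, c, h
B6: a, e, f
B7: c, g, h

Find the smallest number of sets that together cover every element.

B1, B3, B5 together cover {a, b, c, d, e, f, g, h} — every element.
No 2 of the 7 sets cover everything (all 21 pairs fall short), so 3 is minimum.

3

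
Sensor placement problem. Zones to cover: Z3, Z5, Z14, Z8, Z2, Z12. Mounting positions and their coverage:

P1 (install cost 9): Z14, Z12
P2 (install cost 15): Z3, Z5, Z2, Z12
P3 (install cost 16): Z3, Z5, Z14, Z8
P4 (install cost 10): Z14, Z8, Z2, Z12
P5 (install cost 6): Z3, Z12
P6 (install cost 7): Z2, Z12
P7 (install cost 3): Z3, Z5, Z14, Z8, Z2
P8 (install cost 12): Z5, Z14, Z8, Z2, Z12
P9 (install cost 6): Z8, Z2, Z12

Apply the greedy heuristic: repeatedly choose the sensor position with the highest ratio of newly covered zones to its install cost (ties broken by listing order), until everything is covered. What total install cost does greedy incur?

Pick 1: P7 adds 5 new (Z3, Z5, Z14, Z8, Z2) at install cost 3 (ratio 5/3).
Pick 2: P5 adds 1 new (Z12) at install cost 6 (ratio 1/6).
Greedy total install cost: 3 + 6 = 9.

9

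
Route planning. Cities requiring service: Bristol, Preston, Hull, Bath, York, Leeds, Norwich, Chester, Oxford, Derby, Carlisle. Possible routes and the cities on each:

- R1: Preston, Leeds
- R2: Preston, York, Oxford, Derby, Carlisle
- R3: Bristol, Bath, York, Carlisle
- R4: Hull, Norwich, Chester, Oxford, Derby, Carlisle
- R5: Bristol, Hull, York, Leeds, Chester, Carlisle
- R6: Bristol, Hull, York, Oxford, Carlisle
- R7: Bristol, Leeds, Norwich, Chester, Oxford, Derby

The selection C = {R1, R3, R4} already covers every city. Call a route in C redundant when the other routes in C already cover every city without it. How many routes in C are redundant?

0

Drop R1: Preston, Leeds uncovered — not redundant.
Drop R3: Bristol, Bath, York uncovered — not redundant.
Drop R4: Hull, Norwich, Chester, Oxford, … uncovered — not redundant.
None of the routes in C is redundant.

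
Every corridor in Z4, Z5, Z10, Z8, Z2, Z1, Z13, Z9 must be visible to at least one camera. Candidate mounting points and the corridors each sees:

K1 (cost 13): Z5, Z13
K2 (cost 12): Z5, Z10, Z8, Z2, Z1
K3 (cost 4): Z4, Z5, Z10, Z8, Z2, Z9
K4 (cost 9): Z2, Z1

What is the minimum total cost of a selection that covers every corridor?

K1, K3, K4 cover every corridor at cost 13 + 4 + 9 = 26.
Any cover uses at least 3 camera mounts; among all covering selections none totals below 26.

26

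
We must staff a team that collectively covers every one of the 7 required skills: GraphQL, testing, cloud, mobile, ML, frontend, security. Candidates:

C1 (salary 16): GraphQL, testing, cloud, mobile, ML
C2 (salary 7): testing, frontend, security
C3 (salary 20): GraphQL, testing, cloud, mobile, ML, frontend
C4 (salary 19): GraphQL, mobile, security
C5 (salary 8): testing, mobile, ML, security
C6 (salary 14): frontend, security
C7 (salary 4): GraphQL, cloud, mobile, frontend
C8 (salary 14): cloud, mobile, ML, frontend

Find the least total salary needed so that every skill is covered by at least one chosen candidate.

12

C5, C7 cover every skill at salary 8 + 4 = 12.
Any cover uses at least 2 candidates; among all covering selections none totals below 12.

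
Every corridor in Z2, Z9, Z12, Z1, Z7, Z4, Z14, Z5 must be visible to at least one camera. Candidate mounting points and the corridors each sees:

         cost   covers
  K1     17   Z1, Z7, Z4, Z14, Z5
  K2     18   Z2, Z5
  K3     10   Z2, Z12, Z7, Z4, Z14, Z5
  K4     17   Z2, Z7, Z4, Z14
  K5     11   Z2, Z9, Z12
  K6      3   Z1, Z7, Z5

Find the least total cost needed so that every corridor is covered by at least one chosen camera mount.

24

K3, K5, K6 cover every corridor at cost 10 + 11 + 3 = 24.
Any cover uses at least 2 camera mounts; among all covering selections none totals below 24.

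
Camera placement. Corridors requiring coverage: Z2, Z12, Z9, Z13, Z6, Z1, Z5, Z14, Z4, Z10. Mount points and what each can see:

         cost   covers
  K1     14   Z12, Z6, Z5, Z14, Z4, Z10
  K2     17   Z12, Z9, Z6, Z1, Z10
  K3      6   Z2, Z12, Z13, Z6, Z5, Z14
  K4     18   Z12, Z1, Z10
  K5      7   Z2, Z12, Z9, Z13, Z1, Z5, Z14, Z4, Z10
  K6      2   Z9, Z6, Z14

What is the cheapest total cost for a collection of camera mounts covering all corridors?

K5, K6 cover every corridor at cost 7 + 2 = 9.
Any cover uses at least 2 camera mounts; among all covering selections none totals below 9.

9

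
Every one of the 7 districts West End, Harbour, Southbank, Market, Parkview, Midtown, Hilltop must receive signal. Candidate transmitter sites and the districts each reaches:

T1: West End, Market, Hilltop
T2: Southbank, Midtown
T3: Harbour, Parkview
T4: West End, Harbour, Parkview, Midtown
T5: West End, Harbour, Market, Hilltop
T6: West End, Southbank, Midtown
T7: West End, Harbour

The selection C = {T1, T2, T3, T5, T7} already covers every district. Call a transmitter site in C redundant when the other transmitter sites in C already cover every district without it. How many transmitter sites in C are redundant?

3

Drop T1: the rest still cover every district — redundant.
Drop T2: Southbank, Midtown uncovered — not redundant.
Drop T3: Parkview uncovered — not redundant.
Drop T5: the rest still cover every district — redundant.
Drop T7: the rest still cover every district — redundant.
3 redundant: T1, T5, T7.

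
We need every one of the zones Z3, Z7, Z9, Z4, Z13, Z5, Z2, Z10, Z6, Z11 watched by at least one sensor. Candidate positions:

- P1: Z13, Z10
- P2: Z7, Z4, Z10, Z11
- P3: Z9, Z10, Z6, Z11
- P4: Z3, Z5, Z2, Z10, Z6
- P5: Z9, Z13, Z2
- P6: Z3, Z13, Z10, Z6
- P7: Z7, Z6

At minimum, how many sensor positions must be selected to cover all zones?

P2, P4, P5 together cover {Z3, Z7, Z9, Z4, Z13, Z5, Z2, Z10, Z6, Z11} — every zone.
No 2 of the 7 sensor positions cover everything (all 21 pairs fall short), so 3 is minimum.

3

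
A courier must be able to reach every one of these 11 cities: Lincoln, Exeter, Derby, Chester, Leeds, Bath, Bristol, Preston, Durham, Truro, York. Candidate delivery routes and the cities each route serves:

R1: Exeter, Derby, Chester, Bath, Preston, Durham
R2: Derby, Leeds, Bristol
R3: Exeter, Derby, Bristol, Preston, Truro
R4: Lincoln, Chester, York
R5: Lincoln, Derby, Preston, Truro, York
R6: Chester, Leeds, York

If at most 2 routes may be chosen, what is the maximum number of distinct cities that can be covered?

Choosing R1, R5 covers {Lincoln, Exeter, Derby, Chester, Bath, Preston, Durham, Truro, York} — 9 cities.
No choice of 2 routes does better; here Leeds, Bristol are left uncovered.

9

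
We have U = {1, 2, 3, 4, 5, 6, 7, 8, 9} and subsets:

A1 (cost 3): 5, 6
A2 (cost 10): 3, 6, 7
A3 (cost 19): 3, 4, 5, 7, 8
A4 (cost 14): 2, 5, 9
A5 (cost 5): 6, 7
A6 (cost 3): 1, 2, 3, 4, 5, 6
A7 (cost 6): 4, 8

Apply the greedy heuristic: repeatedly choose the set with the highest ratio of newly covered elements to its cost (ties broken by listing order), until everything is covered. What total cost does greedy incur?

28

Pick 1: A6 adds 6 new (1, 2, 3, 4, 5, 6) at cost 3 (ratio 6/3).
Pick 2: A5 adds 1 new (7) at cost 5 (ratio 1/5).
Pick 3: A7 adds 1 new (8) at cost 6 (ratio 1/6).
Pick 4: A4 adds 1 new (9) at cost 14 (ratio 1/14).
Greedy total cost: 3 + 5 + 6 + 14 = 28.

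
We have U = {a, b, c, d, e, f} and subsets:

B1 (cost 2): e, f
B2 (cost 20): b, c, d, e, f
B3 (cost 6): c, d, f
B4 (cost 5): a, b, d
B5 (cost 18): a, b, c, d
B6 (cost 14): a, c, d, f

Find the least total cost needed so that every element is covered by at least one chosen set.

13

B1, B3, B4 cover every element at cost 2 + 6 + 5 = 13.
Any cover uses at least 2 sets; among all covering selections none totals below 13.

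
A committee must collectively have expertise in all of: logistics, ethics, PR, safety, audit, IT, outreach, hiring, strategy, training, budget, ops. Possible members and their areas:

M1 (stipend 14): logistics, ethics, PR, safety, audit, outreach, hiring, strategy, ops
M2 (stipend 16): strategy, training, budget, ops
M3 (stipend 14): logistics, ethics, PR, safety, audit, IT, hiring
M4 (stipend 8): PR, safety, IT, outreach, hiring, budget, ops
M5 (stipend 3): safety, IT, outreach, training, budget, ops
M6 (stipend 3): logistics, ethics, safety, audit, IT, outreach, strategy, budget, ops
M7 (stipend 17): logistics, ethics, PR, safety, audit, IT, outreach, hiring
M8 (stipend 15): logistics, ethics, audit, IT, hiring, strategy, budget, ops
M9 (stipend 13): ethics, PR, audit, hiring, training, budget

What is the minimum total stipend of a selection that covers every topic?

14

M4, M5, M6 cover every topic at stipend 8 + 3 + 3 = 14.
Any cover uses at least 2 members; among all covering selections none totals below 14.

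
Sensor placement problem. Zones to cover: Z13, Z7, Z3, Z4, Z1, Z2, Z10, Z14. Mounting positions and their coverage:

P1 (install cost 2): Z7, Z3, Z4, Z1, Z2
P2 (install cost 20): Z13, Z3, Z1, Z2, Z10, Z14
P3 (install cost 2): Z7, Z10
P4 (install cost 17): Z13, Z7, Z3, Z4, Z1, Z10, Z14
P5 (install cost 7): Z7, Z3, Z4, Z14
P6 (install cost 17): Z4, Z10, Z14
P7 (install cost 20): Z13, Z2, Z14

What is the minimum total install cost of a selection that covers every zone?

19

P1, P4 cover every zone at install cost 2 + 17 = 19.
Any cover uses at least 2 sensor positions; among all covering selections none totals below 19.
Greedy by coverage-per-install cost would pick P1, P3, P5, P4 for 28 — worse than the optimum 19.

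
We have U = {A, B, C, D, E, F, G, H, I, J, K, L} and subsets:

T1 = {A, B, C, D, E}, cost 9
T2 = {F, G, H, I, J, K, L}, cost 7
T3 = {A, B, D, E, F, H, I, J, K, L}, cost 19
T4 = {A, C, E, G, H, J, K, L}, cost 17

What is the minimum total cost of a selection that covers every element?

T1, T2 cover every element at cost 9 + 7 = 16.
Any cover uses at least 2 sets; among all covering selections none totals below 16.

16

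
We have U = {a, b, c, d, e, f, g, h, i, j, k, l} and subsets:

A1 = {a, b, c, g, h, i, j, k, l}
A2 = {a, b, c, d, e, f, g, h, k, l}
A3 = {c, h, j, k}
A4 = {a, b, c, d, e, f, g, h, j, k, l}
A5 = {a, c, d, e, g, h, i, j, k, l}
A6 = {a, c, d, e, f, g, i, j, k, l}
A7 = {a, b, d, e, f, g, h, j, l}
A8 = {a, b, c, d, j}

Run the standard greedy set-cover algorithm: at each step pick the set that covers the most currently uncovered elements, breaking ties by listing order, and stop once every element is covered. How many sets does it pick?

2

Pick 1: A4 covers 11 new elements (a, b, c, d, e, f, g, h, j, k, l).
Pick 2: A1 covers 1 new elements (i).
Greedy uses 2 sets.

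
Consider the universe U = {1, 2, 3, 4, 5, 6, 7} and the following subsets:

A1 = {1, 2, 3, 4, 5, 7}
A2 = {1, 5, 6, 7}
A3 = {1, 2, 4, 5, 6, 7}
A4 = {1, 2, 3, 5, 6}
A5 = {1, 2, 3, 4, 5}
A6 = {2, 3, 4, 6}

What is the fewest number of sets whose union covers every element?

2

A1, A2 together cover {1, 2, 3, 4, 5, 6, 7} — every element.
No single set contains all 7 elements, so 2 is optimal.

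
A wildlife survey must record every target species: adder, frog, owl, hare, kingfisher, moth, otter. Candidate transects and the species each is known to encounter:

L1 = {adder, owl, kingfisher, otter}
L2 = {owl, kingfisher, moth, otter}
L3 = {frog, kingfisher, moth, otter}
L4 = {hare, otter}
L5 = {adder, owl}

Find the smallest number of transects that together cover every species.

3

L1, L3, L4 together cover {adder, frog, owl, hare, kingfisher, moth, otter} — every species.
No 2 of the 5 transects cover everything (all 10 pairs fall short), so 3 is minimum.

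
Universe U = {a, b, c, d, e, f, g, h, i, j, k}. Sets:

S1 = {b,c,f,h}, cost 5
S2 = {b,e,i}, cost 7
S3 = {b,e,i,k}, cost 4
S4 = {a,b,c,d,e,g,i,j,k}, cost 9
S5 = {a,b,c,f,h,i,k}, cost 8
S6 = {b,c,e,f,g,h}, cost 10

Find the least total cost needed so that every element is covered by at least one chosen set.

14

S1, S4 cover every element at cost 5 + 9 = 14.
Any cover uses at least 2 sets; among all covering selections none totals below 14.
Greedy by coverage-per-cost would pick S3, S1, S4 for 18 — worse than the optimum 14.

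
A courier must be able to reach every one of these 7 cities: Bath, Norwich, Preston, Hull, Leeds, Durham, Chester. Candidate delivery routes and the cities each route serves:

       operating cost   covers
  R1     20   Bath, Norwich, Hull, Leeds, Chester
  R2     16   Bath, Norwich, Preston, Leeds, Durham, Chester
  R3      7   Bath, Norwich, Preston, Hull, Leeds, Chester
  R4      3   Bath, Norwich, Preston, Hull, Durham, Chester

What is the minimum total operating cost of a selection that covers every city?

R3, R4 cover every city at operating cost 7 + 3 = 10.
Any cover uses at least 2 routes; among all covering selections none totals below 10.

10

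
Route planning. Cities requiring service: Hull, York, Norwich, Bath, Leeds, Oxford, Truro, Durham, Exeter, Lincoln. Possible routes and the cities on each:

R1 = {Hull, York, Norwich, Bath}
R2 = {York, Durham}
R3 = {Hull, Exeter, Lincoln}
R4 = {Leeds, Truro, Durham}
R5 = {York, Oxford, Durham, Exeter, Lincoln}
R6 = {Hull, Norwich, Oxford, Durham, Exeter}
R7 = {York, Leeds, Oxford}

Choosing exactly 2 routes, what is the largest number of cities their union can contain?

8

Choosing R1, R5 covers {Hull, York, Norwich, Bath, Oxford, Durham, Exeter, Lincoln} — 8 cities.
No choice of 2 routes does better; here Leeds, Truro are left uncovered.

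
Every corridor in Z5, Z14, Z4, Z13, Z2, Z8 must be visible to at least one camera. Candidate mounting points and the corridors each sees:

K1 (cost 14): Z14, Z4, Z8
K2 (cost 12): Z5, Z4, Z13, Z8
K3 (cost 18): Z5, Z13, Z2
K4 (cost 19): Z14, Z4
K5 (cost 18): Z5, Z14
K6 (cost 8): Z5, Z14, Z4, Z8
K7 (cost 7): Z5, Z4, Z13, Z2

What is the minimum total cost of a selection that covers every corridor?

K6, K7 cover every corridor at cost 8 + 7 = 15.
Any cover uses at least 2 camera mounts; among all covering selections none totals below 15.

15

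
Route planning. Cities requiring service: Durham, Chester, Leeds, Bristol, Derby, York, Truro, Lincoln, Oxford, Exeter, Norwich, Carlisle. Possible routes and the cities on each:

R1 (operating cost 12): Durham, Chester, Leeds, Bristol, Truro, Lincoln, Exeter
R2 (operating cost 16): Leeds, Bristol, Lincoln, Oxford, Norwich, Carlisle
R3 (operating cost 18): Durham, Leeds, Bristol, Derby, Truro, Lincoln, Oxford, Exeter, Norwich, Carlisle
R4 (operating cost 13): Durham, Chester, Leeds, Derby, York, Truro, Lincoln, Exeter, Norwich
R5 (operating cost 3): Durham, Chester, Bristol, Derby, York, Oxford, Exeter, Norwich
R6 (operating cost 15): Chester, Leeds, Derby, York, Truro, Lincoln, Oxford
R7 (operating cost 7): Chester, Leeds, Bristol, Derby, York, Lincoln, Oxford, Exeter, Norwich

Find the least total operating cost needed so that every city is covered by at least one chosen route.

21

R3, R5 cover every city at operating cost 18 + 3 = 21.
Any cover uses at least 2 routes; among all covering selections none totals below 21.
Greedy by coverage-per-operating cost would pick R5, R7, R3 for 28 — worse than the optimum 21.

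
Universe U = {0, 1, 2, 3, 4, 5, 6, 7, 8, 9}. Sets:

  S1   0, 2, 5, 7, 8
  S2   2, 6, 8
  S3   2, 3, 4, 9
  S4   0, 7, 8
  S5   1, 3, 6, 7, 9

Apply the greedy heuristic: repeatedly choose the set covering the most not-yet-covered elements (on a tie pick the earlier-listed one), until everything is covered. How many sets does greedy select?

Pick 1: S1 covers 5 new elements (0, 2, 5, 7, 8).
Pick 2: S5 covers 4 new elements (1, 3, 6, 9).
Pick 3: S3 covers 1 new elements (4).
Greedy uses 3 sets.

3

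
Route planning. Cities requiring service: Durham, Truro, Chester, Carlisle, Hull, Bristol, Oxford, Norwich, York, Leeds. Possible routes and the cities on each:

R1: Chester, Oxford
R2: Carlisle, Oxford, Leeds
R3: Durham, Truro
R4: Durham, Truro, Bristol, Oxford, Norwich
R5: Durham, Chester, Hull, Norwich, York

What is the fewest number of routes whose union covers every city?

R2, R4, R5 together cover {Durham, Truro, Chester, Carlisle, Hull, Bristol, Oxford, Norwich, York, Leeds} — every city.
No 2 of the 5 routes cover everything (all 10 pairs fall short), so 3 is minimum.

3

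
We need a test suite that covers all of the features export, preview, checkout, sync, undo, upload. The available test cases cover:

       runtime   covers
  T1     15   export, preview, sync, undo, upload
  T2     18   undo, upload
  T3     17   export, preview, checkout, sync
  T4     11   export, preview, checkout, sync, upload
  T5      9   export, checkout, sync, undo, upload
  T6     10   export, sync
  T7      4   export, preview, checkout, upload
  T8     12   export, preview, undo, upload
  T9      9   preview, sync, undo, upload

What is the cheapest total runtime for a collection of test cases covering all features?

13

T5, T7 cover every feature at runtime 9 + 4 = 13.
Any cover uses at least 2 test cases; among all covering selections none totals below 13.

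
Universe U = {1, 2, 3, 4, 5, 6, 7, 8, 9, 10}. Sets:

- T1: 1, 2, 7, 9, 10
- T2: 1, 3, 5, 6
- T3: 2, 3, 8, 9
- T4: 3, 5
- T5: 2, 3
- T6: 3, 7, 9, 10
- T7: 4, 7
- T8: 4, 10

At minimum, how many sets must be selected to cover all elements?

T1, T2, T3, T7 together cover {1, 2, 3, 4, 5, 6, 7, 8, 9, 10} — every element.
No 3 of the 8 sets cover everything (all 56 triples fall short), so 4 is minimum.

4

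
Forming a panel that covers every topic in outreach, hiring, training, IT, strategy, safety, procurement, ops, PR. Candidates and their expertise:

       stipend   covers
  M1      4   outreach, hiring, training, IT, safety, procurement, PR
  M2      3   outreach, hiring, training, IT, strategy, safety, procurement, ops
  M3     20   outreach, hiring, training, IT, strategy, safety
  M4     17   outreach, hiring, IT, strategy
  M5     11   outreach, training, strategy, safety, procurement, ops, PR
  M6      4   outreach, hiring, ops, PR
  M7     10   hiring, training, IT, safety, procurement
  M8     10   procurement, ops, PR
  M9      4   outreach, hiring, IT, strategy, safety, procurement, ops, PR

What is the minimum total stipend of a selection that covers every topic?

M1, M2 cover every topic at stipend 4 + 3 = 7.
Any cover uses at least 2 members; among all covering selections none totals below 7.

7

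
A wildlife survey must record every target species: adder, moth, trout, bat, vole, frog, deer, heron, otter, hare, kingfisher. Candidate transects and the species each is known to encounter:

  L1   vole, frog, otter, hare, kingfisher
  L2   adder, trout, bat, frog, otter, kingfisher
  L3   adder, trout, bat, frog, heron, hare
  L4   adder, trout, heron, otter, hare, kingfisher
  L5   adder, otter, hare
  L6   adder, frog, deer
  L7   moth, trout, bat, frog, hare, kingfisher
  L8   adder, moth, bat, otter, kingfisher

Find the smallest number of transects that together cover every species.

4

L1, L3, L6, L7 together cover {adder, moth, trout, bat, vole, frog, deer, heron, otter, hare, kingfisher} — every species.
No 3 of the 8 transects cover everything (all 56 triples fall short), so 4 is minimum.
Greedy (largest uncovered first) would take L2, L1, L3, L6, L7 — 5 transects — but 4 suffice.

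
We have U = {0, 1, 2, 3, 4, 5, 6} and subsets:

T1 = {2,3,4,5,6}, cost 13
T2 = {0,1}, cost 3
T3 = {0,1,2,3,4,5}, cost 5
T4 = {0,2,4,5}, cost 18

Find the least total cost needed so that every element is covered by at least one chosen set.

T1, T2 cover every element at cost 13 + 3 = 16.
Any cover uses at least 2 sets; among all covering selections none totals below 16.

16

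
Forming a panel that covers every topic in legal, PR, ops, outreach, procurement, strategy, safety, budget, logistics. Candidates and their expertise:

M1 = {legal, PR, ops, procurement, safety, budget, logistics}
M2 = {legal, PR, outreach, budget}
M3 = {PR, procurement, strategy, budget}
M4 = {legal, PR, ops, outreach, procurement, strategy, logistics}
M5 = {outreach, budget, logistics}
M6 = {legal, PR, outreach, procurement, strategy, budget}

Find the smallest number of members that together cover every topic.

2

M1, M4 together cover {legal, PR, ops, outreach, procurement, strategy, safety, budget, logistics} — every topic.
No single member contains all 9 topics, so 2 is optimal.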